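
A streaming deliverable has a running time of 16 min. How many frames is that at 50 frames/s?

16 min = 960 s.
Frames = 960 × 50 = 48000.

48000 frames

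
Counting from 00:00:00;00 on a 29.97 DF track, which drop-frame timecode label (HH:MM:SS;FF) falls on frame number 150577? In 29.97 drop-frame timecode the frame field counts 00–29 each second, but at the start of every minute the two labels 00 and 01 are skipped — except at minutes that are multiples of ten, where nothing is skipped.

01:23:44;07

Ten DF minutes hold 17982 frames, so frame 150577 lies in block 8 (frames 143856–161837) with 6721 frames into that block.
The block's first minute is 1800 frames and the rest 1798 each; 6721 frames reaches minute 3, so 8 × 18 + 3 × 2 = 150 labels have been skipped so far.
Adding those back, label number 150577 + 150 = 150727 at 30 labels/s is 5024 s + 7 f = 1 h 23 min 44 s frame 7, i.e. 01:23:44;07.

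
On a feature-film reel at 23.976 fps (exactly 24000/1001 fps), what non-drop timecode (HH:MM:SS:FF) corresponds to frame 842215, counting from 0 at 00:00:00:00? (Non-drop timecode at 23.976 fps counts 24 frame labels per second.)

09:44:52:07

842215 ÷ 24 = 35092 full seconds, remainder 7 frames.
35092 s = 9 h 44 min 52 s.
Timecode: 09:44:52:07.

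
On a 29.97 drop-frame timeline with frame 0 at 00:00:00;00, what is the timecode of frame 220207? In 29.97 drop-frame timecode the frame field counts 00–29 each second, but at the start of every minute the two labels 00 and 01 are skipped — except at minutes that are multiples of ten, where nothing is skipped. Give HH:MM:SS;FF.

02:02:27;17

Each 10-minute DF block holds 10 × 60 × 30 − 9 × 2 = 17982 frames. 220207 ÷ 17982 → 12 full blocks, remainder 4423.
Within the partial block the first minute is 1800 frames and each further minute 1798, so 2 further minute boundaries passed. Total skipped labels = 18 × 12 + 2 × 2 = 220.
Non-drop label index = 220207 + 220 = 220427; at 30 labels/s that is 02:02:27:17, i.e. DF 02:02:27;17.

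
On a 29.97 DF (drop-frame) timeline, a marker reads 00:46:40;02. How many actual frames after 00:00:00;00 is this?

Complete 10-minute blocks: 4, each 17982 frames → 71928.
Remaining 6 whole minutes in the current block: 1800 + 5 × 1798 = 10790 frames.
Within the current minute: 40 × 30 + 2 − 2 = 1200 (labels ;00/;01 skipped at this minute). Total = 71928 + 10790 + 1200 = 83918.

83918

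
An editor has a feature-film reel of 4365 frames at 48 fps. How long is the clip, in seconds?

Running time = 4365 / (48) = 90.9375 s.

90.9375 seconds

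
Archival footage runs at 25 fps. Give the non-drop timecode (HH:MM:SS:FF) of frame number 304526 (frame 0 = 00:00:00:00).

304526 ÷ 25 = 12181 full seconds, remainder 1 frame.
12181 s = 3 h 23 min 1 s.
Timecode: 03:23:01:01.

03:23:01:01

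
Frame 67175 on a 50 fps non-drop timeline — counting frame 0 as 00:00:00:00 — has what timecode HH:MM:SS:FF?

00:22:23:25

67175 ÷ 50 = 1343 full seconds, remainder 25 frames.
1343 s = 0 h 22 min 23 s.
Timecode: 00:22:23:25.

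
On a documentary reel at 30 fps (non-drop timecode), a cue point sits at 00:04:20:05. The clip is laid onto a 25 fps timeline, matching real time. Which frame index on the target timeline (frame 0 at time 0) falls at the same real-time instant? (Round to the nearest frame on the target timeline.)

frame 6504

Source frame index: (0×3600 + 4×60 + 20) × 30 + 5 = 7805.
Real time: 7805 / (30) = 1561/6 s.
Target frame: (1561/6) × (25) = 39025/6 ≈ 6504.167 → 6504.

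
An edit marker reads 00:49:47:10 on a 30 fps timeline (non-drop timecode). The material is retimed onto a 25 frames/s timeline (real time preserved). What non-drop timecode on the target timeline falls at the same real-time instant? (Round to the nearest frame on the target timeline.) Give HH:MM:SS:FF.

Source frame index: (0×3600 + 49×60 + 47) × 30 + 10 = 89620.
Real time: 89620 / (30) = 8962/3 s.
Target frame: (8962/3) × (25) = 224050/3 ≈ 74683.333 → 74683.
At 25 labels/s: frame 74683 → 00:49:47:08.

00:49:47:08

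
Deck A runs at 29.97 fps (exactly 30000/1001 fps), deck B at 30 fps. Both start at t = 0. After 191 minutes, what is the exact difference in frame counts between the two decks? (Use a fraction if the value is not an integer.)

191 min = 11460 s.
A emits 30000/1001 × 11460 = 343800000/1001 frames; B emits 30 × 11460 = 343800.
Difference = 343800/1001 frames (≈ 343.4565); B is ahead of A.

343800/1001 frames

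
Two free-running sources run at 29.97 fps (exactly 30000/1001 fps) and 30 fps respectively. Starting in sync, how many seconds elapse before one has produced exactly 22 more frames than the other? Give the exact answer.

11011/15 seconds

The gap grows by |30 − 30000/1001| = 30/1001 frames per second.
Time for a 22-frame gap: 22 ÷ (30/1001) = 11011/15 s.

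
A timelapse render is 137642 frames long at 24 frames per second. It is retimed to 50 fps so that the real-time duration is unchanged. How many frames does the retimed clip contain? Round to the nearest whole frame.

286754 frames

Frames at target rate = 137642 × (50) / (24) = 1720525/6 ≈ 286754.167.
Nearest whole frame: 286754.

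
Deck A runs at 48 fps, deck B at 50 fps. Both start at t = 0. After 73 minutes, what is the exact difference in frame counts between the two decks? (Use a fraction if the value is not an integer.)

8760 frames

73 min = 4380 s.
A emits 48 × 4380 = 210240 frames; B emits 50 × 4380 = 219000.
Difference = 8760 frames; B is ahead of A.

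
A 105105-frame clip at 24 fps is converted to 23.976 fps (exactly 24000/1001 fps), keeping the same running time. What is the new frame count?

105000 frames

Target frames = source frames × (target rate / source rate) = 105105 × (24000/1001)/(24) = 105105 × 1000/1001 = 105000.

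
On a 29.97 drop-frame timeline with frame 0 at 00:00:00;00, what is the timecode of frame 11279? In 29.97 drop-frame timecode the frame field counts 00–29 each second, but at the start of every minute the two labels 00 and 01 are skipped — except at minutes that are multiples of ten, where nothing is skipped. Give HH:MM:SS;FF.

Ten DF minutes hold 17982 frames, so frame 11279 lies in block 0 (frames 0–17981) with 11279 frames into that block.
The block's first minute is 1800 frames and the rest 1798 each; 11279 frames reaches minute 6, so 0 × 18 + 6 × 2 = 12 labels have been skipped so far.
Adding those back, label number 11279 + 12 = 11291 at 30 labels/s is 376 s + 11 f = 0 h 6 min 16 s frame 11, i.e. 00:06:16;11.

00:06:16;11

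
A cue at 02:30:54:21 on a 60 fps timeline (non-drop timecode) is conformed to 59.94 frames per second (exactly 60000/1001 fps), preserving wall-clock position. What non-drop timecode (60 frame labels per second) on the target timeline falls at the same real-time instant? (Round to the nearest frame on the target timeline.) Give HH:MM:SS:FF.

02:30:45:18

Source frame index: (2×3600 + 30×60 + 54) × 60 + 21 = 543261.
Real time: 543261 / (60) = 181087/20 s.
Target frame: (181087/20) × (60000/1001) = 543261000/1001 ≈ 542718.282 → 542718.
At 60 labels/s: frame 542718 → 02:30:45:18.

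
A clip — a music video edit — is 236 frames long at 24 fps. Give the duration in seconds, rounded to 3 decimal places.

9.833 seconds

Running time = 236 × 1/24 = 59/6 s ≈ 9.833 s.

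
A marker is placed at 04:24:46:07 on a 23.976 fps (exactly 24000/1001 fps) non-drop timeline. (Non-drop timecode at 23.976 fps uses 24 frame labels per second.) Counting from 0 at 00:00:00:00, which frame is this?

Total seconds to the label: (4 × 3600 + 24 × 60 + 46) = 15886.
Frame index = 15886 × 24 + 7 = 381271.

381271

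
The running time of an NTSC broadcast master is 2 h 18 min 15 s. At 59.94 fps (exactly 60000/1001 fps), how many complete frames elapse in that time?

2 h 18 min 15 s = 8295 s.
Frames = 8295 × 60000/1001 = 71100000/143 ≈ 497202.7972.
Complete frames: 497202.

497202 frames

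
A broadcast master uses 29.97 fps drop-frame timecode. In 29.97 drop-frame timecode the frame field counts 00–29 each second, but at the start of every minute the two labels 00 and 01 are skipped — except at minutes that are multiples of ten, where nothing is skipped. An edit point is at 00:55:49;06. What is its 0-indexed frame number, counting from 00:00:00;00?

As if non-drop at 30 labels/s: (0 × 3600 + 55 × 60 + 49) × 30 + 6 = 100476.
Minute boundaries passed: 55; those not divisible by 10: 55 − 5 = 50; dropped labels = 2 × 50 = 100.
Actual frame index = 100476 − 100 = 100376.

100376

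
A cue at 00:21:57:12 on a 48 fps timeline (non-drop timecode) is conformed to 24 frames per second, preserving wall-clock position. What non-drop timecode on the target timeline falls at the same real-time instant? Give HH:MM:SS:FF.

00:21:57:06

Source frame index: (0×3600 + 21×60 + 57) × 48 + 12 = 63228.
Real time: 63228 / (48) = 5269/4 s.
Target frame: (5269/4) × (24) = 31614.
At 24 labels/s: frame 31614 → 00:21:57:06.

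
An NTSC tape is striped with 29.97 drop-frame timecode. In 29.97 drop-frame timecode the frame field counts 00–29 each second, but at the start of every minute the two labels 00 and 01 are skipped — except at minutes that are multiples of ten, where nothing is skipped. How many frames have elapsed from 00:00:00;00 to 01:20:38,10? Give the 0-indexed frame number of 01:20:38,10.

145006

As if non-drop at 30 labels/s: (1 × 3600 + 20 × 60 + 38) × 30 + 10 = 145150.
Minute boundaries passed: 80; those not divisible by 10: 80 − 8 = 72; dropped labels = 2 × 72 = 144.
Actual frame index = 145150 − 144 = 145006.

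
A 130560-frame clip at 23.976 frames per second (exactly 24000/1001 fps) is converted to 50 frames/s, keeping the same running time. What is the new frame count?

Target frames = source frames × (target rate / source rate) = 130560 × (50)/(24000/1001) = 130560 × 1001/480 = 272272.

272272 frames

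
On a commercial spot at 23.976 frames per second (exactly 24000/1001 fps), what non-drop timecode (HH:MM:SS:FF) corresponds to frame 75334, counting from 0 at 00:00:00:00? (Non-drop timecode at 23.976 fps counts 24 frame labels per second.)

00:52:18:22

75334 ÷ 24 = 3138 full seconds, remainder 22 frames.
3138 s = 0 h 52 min 18 s.
Timecode: 00:52:18:22.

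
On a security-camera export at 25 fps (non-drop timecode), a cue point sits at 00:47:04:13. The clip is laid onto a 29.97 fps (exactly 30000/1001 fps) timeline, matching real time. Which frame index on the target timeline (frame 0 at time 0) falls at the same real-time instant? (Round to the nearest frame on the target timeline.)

Source frame index: (0×3600 + 47×60 + 4) × 25 + 13 = 70613.
Real time: 70613 / (25) = 70613/25 s.
Target frame: (70613/25) × (30000/1001) = 84735600/1001 ≈ 84650.949 → 84651.

frame 84651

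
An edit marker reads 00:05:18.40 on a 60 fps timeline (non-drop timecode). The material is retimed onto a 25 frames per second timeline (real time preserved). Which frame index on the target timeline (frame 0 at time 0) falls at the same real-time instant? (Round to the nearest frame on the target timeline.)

Source frame index: (0×3600 + 5×60 + 18) × 60 + 40 = 19120.
Real time: 19120 / (60) = 956/3 s.
Target frame: (956/3) × (25) = 23900/3 ≈ 7966.667 → 7967.

frame 7967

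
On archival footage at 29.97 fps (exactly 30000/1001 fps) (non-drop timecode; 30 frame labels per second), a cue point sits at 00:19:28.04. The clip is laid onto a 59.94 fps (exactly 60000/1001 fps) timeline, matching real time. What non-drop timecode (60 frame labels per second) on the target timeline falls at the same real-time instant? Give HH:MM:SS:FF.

00:19:28:08

Source frame index: (0×3600 + 19×60 + 28) × 30 + 4 = 35044.
Real time: 35044 / (30000/1001) = 8769761/7500 s.
Target frame: (8769761/7500) × (60000/1001) = 70088.
At 60 labels/s: frame 70088 → 00:19:28:08.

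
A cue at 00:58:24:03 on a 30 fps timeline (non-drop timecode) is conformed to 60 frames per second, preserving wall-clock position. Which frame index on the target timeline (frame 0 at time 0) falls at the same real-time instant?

frame 210246

Source frame index: (0×3600 + 58×60 + 24) × 30 + 3 = 105123.
Real time: 105123 / (30) = 35041/10 s.
Target frame: (35041/10) × (60) = 210246.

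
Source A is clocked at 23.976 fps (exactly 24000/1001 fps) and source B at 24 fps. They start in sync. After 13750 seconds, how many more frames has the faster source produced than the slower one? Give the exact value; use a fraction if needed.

30000/91 frames

A emits 24000/1001 × 13750 = 30000000/91 frames; B emits 24 × 13750 = 330000.
Difference = 30000/91 frames (≈ 329.6703); B is ahead of A.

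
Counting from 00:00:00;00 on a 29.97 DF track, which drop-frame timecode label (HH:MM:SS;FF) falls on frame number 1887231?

17:29:30;21

Each 10-minute DF block holds 10 × 60 × 30 − 9 × 2 = 17982 frames. 1887231 ÷ 17982 → 104 full blocks, remainder 17103.
Within the partial block the first minute is 1800 frames and each further minute 1798, so 9 further minute boundaries passed. Total skipped labels = 18 × 104 + 2 × 9 = 1890.
Non-drop label index = 1887231 + 1890 = 1889121; at 30 labels/s that is 17:29:30:21, i.e. DF 17:29:30;21.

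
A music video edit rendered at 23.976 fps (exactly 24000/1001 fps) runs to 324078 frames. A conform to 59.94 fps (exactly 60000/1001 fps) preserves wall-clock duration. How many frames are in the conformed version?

Target frames = source frames × (target rate / source rate) = 324078 × (60000/1001)/(24000/1001) = 324078 × 5/2 = 810195.

810195 frames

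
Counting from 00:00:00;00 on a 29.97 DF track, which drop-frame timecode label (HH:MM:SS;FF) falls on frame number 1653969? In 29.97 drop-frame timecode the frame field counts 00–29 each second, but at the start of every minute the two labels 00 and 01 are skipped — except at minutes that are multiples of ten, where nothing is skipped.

Each 10-minute DF block holds 10 × 60 × 30 − 9 × 2 = 17982 frames. 1653969 ÷ 17982 → 91 full blocks, remainder 17607.
Within the partial block the first minute is 1800 frames and each further minute 1798, so 9 further minute boundaries passed. Total skipped labels = 18 × 91 + 2 × 9 = 1656.
Non-drop label index = 1653969 + 1656 = 1655625; at 30 labels/s that is 15:19:47:15, i.e. DF 15:19:47;15.

15:19:47;15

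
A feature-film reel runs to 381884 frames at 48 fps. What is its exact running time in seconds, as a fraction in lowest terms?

95471/12 seconds

Running time = 381884 ÷ (48) = 381884 × 1/48 = 95471/12 s.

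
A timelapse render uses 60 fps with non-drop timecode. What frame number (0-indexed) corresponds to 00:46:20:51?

166851

Total seconds to the label: (0 × 3600 + 46 × 60 + 20) = 2780.
Frame index = 2780 × 60 + 51 = 166851.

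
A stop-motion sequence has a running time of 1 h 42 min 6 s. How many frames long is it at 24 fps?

147024 frames

1 h 42 min 6 s = 6126 s.
Frames = 6126 × 24 = 147024.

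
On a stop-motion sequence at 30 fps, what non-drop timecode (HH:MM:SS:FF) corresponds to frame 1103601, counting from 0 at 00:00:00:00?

10:13:06:21

1103601 ÷ 30 = 36786 full seconds, remainder 21 frames.
36786 s = 10 h 13 min 6 s.
Timecode: 10:13:06:21.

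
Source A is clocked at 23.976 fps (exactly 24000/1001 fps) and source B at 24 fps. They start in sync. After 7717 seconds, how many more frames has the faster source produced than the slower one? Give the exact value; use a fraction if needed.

185208/1001 frames

A emits 24000/1001 × 7717 = 185208000/1001 frames; B emits 24 × 7717 = 185208.
Difference = 185208/1001 frames (≈ 185.0230); B is ahead of A.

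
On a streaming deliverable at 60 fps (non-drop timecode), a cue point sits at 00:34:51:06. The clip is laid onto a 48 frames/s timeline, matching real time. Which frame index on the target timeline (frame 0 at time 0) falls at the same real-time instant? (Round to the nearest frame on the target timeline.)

frame 100373

Source frame index: (0×3600 + 34×60 + 51) × 60 + 6 = 125466.
Real time: 125466 / (60) = 20911/10 s.
Target frame: (20911/10) × (48) = 501864/5 ≈ 100372.800 → 100373.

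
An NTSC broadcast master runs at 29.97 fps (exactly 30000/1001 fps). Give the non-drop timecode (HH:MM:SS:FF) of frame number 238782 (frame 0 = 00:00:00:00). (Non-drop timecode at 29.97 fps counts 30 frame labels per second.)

02:12:39:12

238782 ÷ 30 = 7959 full seconds, remainder 12 frames.
7959 s = 2 h 12 min 39 s.
Timecode: 02:12:39:12.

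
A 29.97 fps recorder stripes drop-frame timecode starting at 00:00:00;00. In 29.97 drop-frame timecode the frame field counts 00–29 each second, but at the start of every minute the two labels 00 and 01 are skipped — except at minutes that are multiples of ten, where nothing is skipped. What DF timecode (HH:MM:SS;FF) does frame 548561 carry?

Each 10-minute DF block holds 10 × 60 × 30 − 9 × 2 = 17982 frames. 548561 ÷ 17982 → 30 full blocks, remainder 9101.
Within the partial block the first minute is 1800 frames and each further minute 1798, so 5 further minute boundaries passed. Total skipped labels = 18 × 30 + 2 × 5 = 550.
Non-drop label index = 548561 + 550 = 549111; at 30 labels/s that is 05:05:03:21, i.e. DF 05:05:03;21.

05:05:03;21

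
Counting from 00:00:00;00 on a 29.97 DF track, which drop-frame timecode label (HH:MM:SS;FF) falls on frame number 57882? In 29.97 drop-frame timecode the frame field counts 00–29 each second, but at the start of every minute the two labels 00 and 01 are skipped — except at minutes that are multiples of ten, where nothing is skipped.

00:32:11;10

Each 10-minute DF block holds 10 × 60 × 30 − 9 × 2 = 17982 frames. 57882 ÷ 17982 → 3 full blocks, remainder 3936.
Within the partial block the first minute is 1800 frames and each further minute 1798, so 2 further minute boundaries passed. Total skipped labels = 18 × 3 + 2 × 2 = 58.
Non-drop label index = 57882 + 58 = 57940; at 30 labels/s that is 00:32:11:10, i.e. DF 00:32:11;10.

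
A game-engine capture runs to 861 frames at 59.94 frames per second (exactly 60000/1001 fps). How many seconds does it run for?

Running time = 861 / (60000/1001) = 14.36435 s.

14.36435 seconds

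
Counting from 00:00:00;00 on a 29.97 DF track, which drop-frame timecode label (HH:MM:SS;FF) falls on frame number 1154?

Ten DF minutes hold 17982 frames, so frame 1154 lies in block 0 (frames 0–17981) with 1154 frames into that block.
The block's first minute is 1800 frames and the rest 1798 each; 1154 frames reaches minute 0, so 0 × 18 + 0 × 2 = 0 labels have been skipped so far.
Adding those back, label number 1154 + 0 = 1154 at 30 labels/s is 38 s + 14 f = 0 h 0 min 38 s frame 14, i.e. 00:00:38;14.

00:00:38;14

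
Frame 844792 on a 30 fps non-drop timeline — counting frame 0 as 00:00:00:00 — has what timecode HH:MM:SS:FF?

844792 ÷ 30 = 28159 full seconds, remainder 22 frames.
28159 s = 7 h 49 min 19 s.
Timecode: 07:49:19:22.

07:49:19:22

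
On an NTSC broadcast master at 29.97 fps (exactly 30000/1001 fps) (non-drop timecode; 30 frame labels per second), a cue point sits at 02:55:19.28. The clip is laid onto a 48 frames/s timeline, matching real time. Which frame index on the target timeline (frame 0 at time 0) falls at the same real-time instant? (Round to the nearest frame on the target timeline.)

Source frame index: (2×3600 + 55×60 + 19) × 30 + 28 = 315598.
Real time: 315598 / (30000/1001) = 157956799/15000 s.
Target frame: (157956799/15000) × (48) = 315913598/625 ≈ 505461.757 → 505462.

frame 505462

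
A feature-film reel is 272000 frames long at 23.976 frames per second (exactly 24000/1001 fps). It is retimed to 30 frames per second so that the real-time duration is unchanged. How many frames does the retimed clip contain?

340340 frames

Target frames = source frames × (target rate / source rate) = 272000 × (30)/(24000/1001) = 272000 × 1001/800 = 340340.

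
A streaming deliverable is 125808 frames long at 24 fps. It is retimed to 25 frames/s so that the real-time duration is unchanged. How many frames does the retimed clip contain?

131050 frames

Target frames = source frames × (target rate / source rate) = 125808 × (25)/(24) = 125808 × 25/24 = 131050.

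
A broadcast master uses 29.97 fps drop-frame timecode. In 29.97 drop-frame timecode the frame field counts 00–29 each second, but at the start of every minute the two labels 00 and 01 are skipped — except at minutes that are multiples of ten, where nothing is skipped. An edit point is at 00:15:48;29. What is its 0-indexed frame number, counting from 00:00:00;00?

Complete 10-minute blocks: 1, each 17982 frames → 17982.
Remaining 5 whole minutes in the current block: 1800 + 4 × 1798 = 8992 frames.
Within the current minute: 48 × 30 + 29 − 2 = 1467 (labels ;00/;01 skipped at this minute). Total = 17982 + 8992 + 1467 = 28441.

28441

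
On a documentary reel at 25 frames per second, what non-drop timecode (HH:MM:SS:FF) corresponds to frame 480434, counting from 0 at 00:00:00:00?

05:20:17:09

480434 ÷ 25 = 19217 full seconds, remainder 9 frames.
19217 s = 5 h 20 min 17 s.
Timecode: 05:20:17:09.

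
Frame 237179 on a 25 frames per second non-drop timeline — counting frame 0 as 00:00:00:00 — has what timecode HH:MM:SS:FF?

237179 ÷ 25 = 9487 full seconds, remainder 4 frames.
9487 s = 2 h 38 min 7 s.
Timecode: 02:38:07:04.

02:38:07:04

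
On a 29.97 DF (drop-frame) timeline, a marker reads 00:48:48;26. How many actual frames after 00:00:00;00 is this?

As if non-drop at 30 labels/s: (0 × 3600 + 48 × 60 + 48) × 30 + 26 = 87866.
Minute boundaries passed: 48; those not divisible by 10: 48 − 4 = 44; dropped labels = 2 × 44 = 88.
Actual frame index = 87866 − 88 = 87778.

87778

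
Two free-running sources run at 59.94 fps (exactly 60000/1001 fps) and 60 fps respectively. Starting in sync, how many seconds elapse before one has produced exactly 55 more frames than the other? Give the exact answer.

The gap grows by |60 − 60000/1001| = 60/1001 frames per second.
Time for a 55-frame gap: 55 ÷ (60/1001) = 11011/12 s.

11011/12 seconds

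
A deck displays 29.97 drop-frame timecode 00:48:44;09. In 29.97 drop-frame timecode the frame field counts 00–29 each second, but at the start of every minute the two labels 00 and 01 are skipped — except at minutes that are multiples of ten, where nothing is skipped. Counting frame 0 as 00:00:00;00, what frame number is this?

87641

As if non-drop at 30 labels/s: (0 × 3600 + 48 × 60 + 44) × 30 + 9 = 87729.
Minute boundaries passed: 48; those not divisible by 10: 48 − 4 = 44; dropped labels = 2 × 44 = 88.
Actual frame index = 87729 − 88 = 87641.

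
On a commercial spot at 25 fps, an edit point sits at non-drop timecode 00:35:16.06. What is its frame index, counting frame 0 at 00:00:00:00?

Total seconds to the label: (0 × 3600 + 35 × 60 + 16) = 2116.
Frame index = 2116 × 25 + 6 = 52906.

52906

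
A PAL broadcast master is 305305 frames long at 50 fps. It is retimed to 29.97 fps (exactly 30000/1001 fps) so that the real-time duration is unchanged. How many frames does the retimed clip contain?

Target frames = source frames × (target rate / source rate) = 305305 × (30000/1001)/(50) = 305305 × 600/1001 = 183000.

183000 frames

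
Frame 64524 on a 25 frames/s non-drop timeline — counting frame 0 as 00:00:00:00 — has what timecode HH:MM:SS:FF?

64524 ÷ 25 = 2580 full seconds, remainder 24 frames.
2580 s = 0 h 43 min 0 s.
Timecode: 00:43:00:24.

00:43:00:24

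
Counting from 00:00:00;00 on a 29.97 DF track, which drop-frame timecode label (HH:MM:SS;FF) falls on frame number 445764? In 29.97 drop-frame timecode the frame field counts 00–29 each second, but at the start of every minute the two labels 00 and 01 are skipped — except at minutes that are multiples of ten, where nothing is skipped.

04:07:53;20

Each 10-minute DF block holds 10 × 60 × 30 − 9 × 2 = 17982 frames. 445764 ÷ 17982 → 24 full blocks, remainder 14196.
Within the partial block the first minute is 1800 frames and each further minute 1798, so 7 further minute boundaries passed. Total skipped labels = 18 × 24 + 2 × 7 = 446.
Non-drop label index = 445764 + 446 = 446210; at 30 labels/s that is 04:07:53:20, i.e. DF 04:07:53;20.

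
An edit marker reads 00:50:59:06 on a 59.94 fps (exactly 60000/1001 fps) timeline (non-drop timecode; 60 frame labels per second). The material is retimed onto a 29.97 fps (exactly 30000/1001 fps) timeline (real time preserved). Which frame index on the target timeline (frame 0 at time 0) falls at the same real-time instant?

Source frame index: (0×3600 + 50×60 + 59) × 60 + 6 = 183546.
Real time: 183546 / (60000/1001) = 30621591/10000 s.
Target frame: (30621591/10000) × (30000/1001) = 91773.

frame 91773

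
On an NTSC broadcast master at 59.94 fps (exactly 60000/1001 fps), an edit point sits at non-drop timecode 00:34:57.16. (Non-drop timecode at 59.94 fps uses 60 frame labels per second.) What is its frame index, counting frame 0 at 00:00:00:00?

125836

Total seconds to the label: (0 × 3600 + 34 × 60 + 57) = 2097.
Frame index = 2097 × 60 + 16 = 125836.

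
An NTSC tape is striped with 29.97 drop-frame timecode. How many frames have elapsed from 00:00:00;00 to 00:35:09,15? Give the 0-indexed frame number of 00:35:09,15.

63221

Complete 10-minute blocks: 3, each 17982 frames → 53946.
Remaining 5 whole minutes in the current block: 1800 + 4 × 1798 = 8992 frames.
Within the current minute: 9 × 30 + 15 − 2 = 283 (labels ;00/;01 skipped at this minute). Total = 53946 + 8992 + 283 = 63221.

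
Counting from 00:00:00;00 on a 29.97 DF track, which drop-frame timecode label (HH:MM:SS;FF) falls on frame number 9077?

00:05:02;27

Each 10-minute DF block holds 10 × 60 × 30 − 9 × 2 = 17982 frames. 9077 ÷ 17982 → 0 full blocks, remainder 9077.
Within the partial block the first minute is 1800 frames and each further minute 1798, so 5 further minute boundaries passed. Total skipped labels = 18 × 0 + 2 × 5 = 10.
Non-drop label index = 9077 + 10 = 9087; at 30 labels/s that is 00:05:02:27, i.e. DF 00:05:02;27.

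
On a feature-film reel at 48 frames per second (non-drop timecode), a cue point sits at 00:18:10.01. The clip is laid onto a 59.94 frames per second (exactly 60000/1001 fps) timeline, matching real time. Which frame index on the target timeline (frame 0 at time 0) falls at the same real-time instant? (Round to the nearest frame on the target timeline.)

frame 65336

Source frame index: (0×3600 + 18×60 + 10) × 48 + 1 = 52321.
Real time: 52321 / (48) = 52321/48 s.
Target frame: (52321/48) × (60000/1001) = 65401250/1001 ≈ 65335.914 → 65336.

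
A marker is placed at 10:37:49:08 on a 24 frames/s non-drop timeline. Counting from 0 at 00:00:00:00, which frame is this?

Total seconds to the label: (10 × 3600 + 37 × 60 + 49) = 38269.
Frame index = 38269 × 24 + 8 = 918464.

918464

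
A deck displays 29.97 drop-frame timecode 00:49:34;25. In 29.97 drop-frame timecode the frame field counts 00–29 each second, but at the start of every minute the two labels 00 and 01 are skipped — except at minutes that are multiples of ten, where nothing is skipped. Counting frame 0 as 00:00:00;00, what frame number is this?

Complete 10-minute blocks: 4, each 17982 frames → 71928.
Remaining 9 whole minutes in the current block: 1800 + 8 × 1798 = 16184 frames.
Within the current minute: 34 × 30 + 25 − 2 = 1043 (labels ;00/;01 skipped at this minute). Total = 71928 + 16184 + 1043 = 89155.

89155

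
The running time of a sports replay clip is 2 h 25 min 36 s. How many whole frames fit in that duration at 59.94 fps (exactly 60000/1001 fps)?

523636 frames

2 h 25 min 36 s = 8736 s.
Frames = 8736 × 60000/1001 = 5760000/11 ≈ 523636.3636.
Complete frames: 523636.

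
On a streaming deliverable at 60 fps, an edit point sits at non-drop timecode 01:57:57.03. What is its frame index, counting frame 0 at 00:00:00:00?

424623

Total seconds to the label: (1 × 3600 + 57 × 60 + 57) = 7077.
Frame index = 7077 × 60 + 3 = 424623.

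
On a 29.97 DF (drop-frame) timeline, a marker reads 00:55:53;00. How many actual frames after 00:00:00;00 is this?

100490

As if non-drop at 30 labels/s: (0 × 3600 + 55 × 60 + 53) × 30 + 0 = 100590.
Minute boundaries passed: 55; those not divisible by 10: 55 − 5 = 50; dropped labels = 2 × 50 = 100.
Actual frame index = 100590 − 100 = 100490.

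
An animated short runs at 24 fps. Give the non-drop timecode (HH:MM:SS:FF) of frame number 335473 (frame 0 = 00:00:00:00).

335473 ÷ 24 = 13978 full seconds, remainder 1 frame.
13978 s = 3 h 52 min 58 s.
Timecode: 03:52:58:01.

03:52:58:01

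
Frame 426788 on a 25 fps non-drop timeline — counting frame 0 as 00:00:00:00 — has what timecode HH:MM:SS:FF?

426788 ÷ 25 = 17071 full seconds, remainder 13 frames.
17071 s = 4 h 44 min 31 s.
Timecode: 04:44:31:13.

04:44:31:13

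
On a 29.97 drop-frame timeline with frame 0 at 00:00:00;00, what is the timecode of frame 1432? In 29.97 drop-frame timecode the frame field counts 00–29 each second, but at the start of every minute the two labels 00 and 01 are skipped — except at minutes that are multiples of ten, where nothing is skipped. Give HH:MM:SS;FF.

Ten DF minutes hold 17982 frames, so frame 1432 lies in block 0 (frames 0–17981) with 1432 frames into that block.
The block's first minute is 1800 frames and the rest 1798 each; 1432 frames reaches minute 0, so 0 × 18 + 0 × 2 = 0 labels have been skipped so far.
Adding those back, label number 1432 + 0 = 1432 at 30 labels/s is 47 s + 22 f = 0 h 0 min 47 s frame 22, i.e. 00:00:47;22.

00:00:47;22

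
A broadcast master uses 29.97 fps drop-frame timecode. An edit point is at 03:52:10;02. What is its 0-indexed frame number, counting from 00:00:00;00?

417484

Complete 10-minute blocks: 23, each 17982 frames → 413586.
Remaining 2 whole minutes in the current block: 1800 + 1 × 1798 = 3598 frames.
Within the current minute: 10 × 30 + 2 − 2 = 300 (labels ;00/;01 skipped at this minute). Total = 413586 + 3598 + 300 = 417484.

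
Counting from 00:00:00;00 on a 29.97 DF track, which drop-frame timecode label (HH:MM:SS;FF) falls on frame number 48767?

Each 10-minute DF block holds 10 × 60 × 30 − 9 × 2 = 17982 frames. 48767 ÷ 17982 → 2 full blocks, remainder 12803.
Within the partial block the first minute is 1800 frames and each further minute 1798, so 7 further minute boundaries passed. Total skipped labels = 18 × 2 + 2 × 7 = 50.
Non-drop label index = 48767 + 50 = 48817; at 30 labels/s that is 00:27:07:07, i.e. DF 00:27:07;07.

00:27:07;07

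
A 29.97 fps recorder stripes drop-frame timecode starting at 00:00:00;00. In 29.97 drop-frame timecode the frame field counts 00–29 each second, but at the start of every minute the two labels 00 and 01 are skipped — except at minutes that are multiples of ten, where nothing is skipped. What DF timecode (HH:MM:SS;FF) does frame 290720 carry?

02:41:40;10

Each 10-minute DF block holds 10 × 60 × 30 − 9 × 2 = 17982 frames. 290720 ÷ 17982 → 16 full blocks, remainder 3008.
Within the partial block the first minute is 1800 frames and each further minute 1798, so 1 further minute boundary passed. Total skipped labels = 18 × 16 + 2 × 1 = 290.
Non-drop label index = 290720 + 290 = 291010; at 30 labels/s that is 02:41:40:10, i.e. DF 02:41:40;10.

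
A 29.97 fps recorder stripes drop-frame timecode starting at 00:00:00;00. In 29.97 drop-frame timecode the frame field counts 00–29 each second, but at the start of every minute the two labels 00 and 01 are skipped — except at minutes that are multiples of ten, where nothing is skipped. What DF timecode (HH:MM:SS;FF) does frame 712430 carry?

06:36:11;14

Each 10-minute DF block holds 10 × 60 × 30 − 9 × 2 = 17982 frames. 712430 ÷ 17982 → 39 full blocks, remainder 11132.
Within the partial block the first minute is 1800 frames and each further minute 1798, so 6 further minute boundaries passed. Total skipped labels = 18 × 39 + 2 × 6 = 714.
Non-drop label index = 712430 + 714 = 713144; at 30 labels/s that is 06:36:11:14, i.e. DF 06:36:11;14.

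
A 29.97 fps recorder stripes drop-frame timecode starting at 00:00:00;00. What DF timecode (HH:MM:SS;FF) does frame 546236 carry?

Ten DF minutes hold 17982 frames, so frame 546236 lies in block 30 (frames 539460–557441) with 6776 frames into that block.
The block's first minute is 1800 frames and the rest 1798 each; 6776 frames reaches minute 3, so 30 × 18 + 3 × 2 = 546 labels have been skipped so far.
Adding those back, label number 546236 + 546 = 546782 at 30 labels/s is 18226 s + 2 f = 5 h 3 min 46 s frame 2, i.e. 05:03:46;02.

05:03:46;02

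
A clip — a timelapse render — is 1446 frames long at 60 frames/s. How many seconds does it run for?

Running time = 1446 / (60) = 24.1 s.

24.1 seconds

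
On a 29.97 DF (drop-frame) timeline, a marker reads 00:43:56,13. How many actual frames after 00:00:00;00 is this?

79015

As if non-drop at 30 labels/s: (0 × 3600 + 43 × 60 + 56) × 30 + 13 = 79093.
Minute boundaries passed: 43; those not divisible by 10: 43 − 4 = 39; dropped labels = 2 × 39 = 78.
Actual frame index = 79093 − 78 = 79015.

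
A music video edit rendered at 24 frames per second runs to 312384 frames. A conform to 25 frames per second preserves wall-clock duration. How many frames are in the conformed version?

Target frames = source frames × (target rate / source rate) = 312384 × (25)/(24) = 312384 × 25/24 = 325400.

325400 frames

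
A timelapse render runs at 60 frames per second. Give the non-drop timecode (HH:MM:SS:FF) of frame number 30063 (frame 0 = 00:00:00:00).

00:08:21:03

30063 ÷ 60 = 501 full seconds, remainder 3 frames.
501 s = 0 h 8 min 21 s.
Timecode: 00:08:21:03.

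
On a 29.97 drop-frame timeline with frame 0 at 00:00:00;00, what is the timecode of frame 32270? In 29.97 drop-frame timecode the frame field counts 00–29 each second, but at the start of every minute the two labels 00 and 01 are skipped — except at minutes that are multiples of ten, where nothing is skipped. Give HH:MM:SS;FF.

00:17:56;22

Each 10-minute DF block holds 10 × 60 × 30 − 9 × 2 = 17982 frames. 32270 ÷ 17982 → 1 full block, remainder 14288.
Within the partial block the first minute is 1800 frames and each further minute 1798, so 7 further minute boundaries passed. Total skipped labels = 18 × 1 + 2 × 7 = 32.
Non-drop label index = 32270 + 32 = 32302; at 30 labels/s that is 00:17:56:22, i.e. DF 00:17:56;22.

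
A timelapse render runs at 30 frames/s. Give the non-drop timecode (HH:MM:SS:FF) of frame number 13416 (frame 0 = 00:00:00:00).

13416 ÷ 30 = 447 full seconds, remainder 6 frames.
447 s = 0 h 7 min 27 s.
Timecode: 00:07:27:06.

00:07:27:06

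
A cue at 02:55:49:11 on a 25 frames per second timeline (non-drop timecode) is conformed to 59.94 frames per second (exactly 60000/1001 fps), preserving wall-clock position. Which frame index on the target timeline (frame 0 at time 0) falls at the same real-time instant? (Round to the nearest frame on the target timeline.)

frame 632334

Source frame index: (2×3600 + 55×60 + 49) × 25 + 11 = 263736.
Real time: 263736 / (25) = 263736/25 s.
Target frame: (263736/25) × (60000/1001) = 57542400/91 ≈ 632334.066 → 632334.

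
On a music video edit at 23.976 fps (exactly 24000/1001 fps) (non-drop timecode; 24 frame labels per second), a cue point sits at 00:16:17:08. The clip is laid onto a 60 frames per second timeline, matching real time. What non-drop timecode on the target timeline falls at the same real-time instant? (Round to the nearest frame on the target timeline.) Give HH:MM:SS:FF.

Source frame index: (0×3600 + 16×60 + 17) × 24 + 8 = 23456.
Real time: 23456 / (24000/1001) = 733733/750 s.
Target frame: (733733/750) × (60) = 1467466/25 ≈ 58698.640 → 58699.
At 60 labels/s: frame 58699 → 00:16:18:19.

00:16:18:19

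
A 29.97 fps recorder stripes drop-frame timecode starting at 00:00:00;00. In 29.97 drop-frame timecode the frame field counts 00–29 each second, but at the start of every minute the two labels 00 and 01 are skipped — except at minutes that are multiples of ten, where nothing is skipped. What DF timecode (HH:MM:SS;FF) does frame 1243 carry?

00:00:41;13

Ten DF minutes hold 17982 frames, so frame 1243 lies in block 0 (frames 0–17981) with 1243 frames into that block.
The block's first minute is 1800 frames and the rest 1798 each; 1243 frames reaches minute 0, so 0 × 18 + 0 × 2 = 0 labels have been skipped so far.
Adding those back, label number 1243 + 0 = 1243 at 30 labels/s is 41 s + 13 f = 0 h 0 min 41 s frame 13, i.e. 00:00:41;13.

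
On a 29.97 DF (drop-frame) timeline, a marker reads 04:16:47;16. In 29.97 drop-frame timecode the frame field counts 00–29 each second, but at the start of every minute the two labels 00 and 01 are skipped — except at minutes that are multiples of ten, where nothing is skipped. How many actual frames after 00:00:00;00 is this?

Complete 10-minute blocks: 25, each 17982 frames → 449550.
Remaining 6 whole minutes in the current block: 1800 + 5 × 1798 = 10790 frames.
Within the current minute: 47 × 30 + 16 − 2 = 1424 (labels ;00/;01 skipped at this minute). Total = 449550 + 10790 + 1424 = 461764.

461764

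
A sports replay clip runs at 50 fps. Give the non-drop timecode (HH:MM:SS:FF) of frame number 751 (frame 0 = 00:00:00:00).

751 ÷ 50 = 15 full seconds, remainder 1 frame.
15 s = 0 h 0 min 15 s.
Timecode: 00:00:15:01.

00:00:15:01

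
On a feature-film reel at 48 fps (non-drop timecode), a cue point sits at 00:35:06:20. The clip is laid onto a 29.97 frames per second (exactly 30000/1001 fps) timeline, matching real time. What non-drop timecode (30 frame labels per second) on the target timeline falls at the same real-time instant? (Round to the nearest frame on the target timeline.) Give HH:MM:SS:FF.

00:35:04:09

Source frame index: (0×3600 + 35×60 + 6) × 48 + 20 = 101108.
Real time: 101108 / (48) = 25277/12 s.
Target frame: (25277/12) × (30000/1001) = 9027500/143 ≈ 63129.371 → 63129.
At 30 labels/s: frame 63129 → 00:35:04:09.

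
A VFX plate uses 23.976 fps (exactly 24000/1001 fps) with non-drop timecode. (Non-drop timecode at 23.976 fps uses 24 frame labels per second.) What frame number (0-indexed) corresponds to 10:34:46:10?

Total seconds to the label: (10 × 3600 + 34 × 60 + 46) = 38086.
Frame index = 38086 × 24 + 10 = 914074.

914074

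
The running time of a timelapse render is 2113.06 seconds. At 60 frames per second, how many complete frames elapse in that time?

126783 frames

Frames = 2113.06 × 60 = 633918/5 ≈ 126783.6000.
Complete frames: 126783.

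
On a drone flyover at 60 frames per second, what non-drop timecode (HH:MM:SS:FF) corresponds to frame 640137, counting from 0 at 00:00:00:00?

02:57:48:57

640137 ÷ 60 = 10668 full seconds, remainder 57 frames.
10668 s = 2 h 57 min 48 s.
Timecode: 02:57:48:57.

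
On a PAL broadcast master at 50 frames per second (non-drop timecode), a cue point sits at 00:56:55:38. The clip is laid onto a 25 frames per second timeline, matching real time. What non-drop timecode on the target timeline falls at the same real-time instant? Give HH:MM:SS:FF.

00:56:55:19

Source frame index: (0×3600 + 56×60 + 55) × 50 + 38 = 170788.
Real time: 170788 / (50) = 85394/25 s.
Target frame: (85394/25) × (25) = 85394.
At 25 labels/s: frame 85394 → 00:56:55:19.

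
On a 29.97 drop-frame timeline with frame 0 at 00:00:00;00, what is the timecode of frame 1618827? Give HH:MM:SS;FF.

Each 10-minute DF block holds 10 × 60 × 30 − 9 × 2 = 17982 frames. 1618827 ÷ 17982 → 90 full blocks, remainder 447.
Within the partial block the first minute is 1800 frames and each further minute 1798, so 0 further minute boundaries passed. Total skipped labels = 18 × 90 + 2 × 0 = 1620.
Non-drop label index = 1618827 + 1620 = 1620447; at 30 labels/s that is 15:00:14:27, i.e. DF 15:00:14;27.

15:00:14;27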